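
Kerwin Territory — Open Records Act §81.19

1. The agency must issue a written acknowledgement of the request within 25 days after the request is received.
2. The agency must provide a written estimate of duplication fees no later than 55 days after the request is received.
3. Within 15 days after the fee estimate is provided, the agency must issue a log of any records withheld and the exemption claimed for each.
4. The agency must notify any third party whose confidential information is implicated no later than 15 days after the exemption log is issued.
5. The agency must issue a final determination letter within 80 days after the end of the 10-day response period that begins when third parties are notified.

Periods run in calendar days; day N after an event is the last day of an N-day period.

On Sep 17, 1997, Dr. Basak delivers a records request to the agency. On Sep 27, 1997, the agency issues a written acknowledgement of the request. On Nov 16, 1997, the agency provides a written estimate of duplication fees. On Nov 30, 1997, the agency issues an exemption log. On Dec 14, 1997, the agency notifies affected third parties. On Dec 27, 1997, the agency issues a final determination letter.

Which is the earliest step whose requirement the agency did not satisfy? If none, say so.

Step 2

(1) due by Sep 17, 1997 + 25 days = Oct 12, 1997; Sep 27, 1997 is within that limit.
(2) due by Sep 17, 1997 + 55 days = Nov 11, 1997; done Nov 16, 1997 — 5 days late.
The analysis stops there.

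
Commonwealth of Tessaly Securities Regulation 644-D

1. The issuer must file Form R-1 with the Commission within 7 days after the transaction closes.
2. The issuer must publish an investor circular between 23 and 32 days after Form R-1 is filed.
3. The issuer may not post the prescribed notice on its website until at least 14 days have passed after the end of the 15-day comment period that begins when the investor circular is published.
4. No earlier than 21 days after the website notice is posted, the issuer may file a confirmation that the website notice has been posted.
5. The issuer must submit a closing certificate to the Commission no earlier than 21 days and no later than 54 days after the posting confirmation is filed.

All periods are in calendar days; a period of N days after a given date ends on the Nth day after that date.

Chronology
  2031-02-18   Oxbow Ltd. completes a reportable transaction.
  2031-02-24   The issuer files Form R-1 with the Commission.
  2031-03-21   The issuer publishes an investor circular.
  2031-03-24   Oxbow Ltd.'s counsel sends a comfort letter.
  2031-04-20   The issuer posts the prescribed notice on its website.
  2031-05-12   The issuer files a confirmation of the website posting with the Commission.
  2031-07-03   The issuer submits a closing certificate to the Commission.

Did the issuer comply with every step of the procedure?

(1) due by 2031-02-18 + 7 days = 2031-02-25; completed 2031-02-24, before the deadline.
(2) the permitted window runs from 2031-02-24 + 23 = 2031-03-19 to 2031-02-24 + 32 = 2031-03-28; done 2031-03-21 — within the window.
(3) permitted from 2031-04-05 + 14 days = 2031-04-19 onward; done 2031-04-20 — permitted.
(4) permitted from 2031-04-20 + 21 days = 2031-05-11 onward; 2031-05-12 is on or after that date.
(5) the permitted window runs from 2031-05-12 + 21 = 2031-06-02 to 2031-05-12 + 54 = 2031-07-05; 2031-07-03 falls inside that range.

Yes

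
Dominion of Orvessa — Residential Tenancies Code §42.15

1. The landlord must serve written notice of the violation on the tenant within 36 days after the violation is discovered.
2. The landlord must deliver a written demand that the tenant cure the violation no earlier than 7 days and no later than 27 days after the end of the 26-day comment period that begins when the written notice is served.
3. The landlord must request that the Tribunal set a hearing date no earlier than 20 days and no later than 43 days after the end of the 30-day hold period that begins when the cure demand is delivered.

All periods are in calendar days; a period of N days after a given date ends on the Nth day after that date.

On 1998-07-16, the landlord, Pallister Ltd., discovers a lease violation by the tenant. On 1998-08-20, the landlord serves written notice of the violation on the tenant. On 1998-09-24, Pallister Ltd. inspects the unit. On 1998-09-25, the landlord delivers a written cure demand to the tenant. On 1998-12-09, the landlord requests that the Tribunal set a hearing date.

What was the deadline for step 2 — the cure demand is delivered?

The written notice is served on 1998-08-20; the 26-day comment period therefore ends 1998-09-15, and step 2 runs from that date. The window is 7–27 days after 1998-09-15; it closes on 1998-10-12.

1998-10-12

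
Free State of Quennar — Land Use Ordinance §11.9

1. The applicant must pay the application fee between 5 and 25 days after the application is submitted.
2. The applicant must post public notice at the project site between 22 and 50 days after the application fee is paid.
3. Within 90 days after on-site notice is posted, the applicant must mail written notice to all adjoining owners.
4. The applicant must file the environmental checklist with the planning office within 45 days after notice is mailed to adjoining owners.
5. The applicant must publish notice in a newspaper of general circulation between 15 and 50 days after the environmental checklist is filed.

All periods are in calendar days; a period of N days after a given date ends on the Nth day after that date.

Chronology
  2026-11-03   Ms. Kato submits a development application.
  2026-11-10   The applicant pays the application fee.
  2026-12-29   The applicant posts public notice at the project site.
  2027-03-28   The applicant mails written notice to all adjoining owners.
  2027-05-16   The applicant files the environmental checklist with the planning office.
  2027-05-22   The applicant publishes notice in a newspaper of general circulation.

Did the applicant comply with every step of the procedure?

Step 1 — 5 and 25 days from 2026-11-03 (when the application is submitted) are 2026-11-08 and 2026-11-28 respectively; done 2026-11-10 — within the window.
Step 2 — 22 and 50 days from 2026-11-10 (when the application fee is paid) are 2026-12-02 and 2026-12-30 respectively; 2026-12-29 falls inside that range.
Step 3 — counting 90 days from 2026-12-29 (when on-site notice is posted) gives a deadline of 2027-03-29; 2027-03-28 is within that limit.
Step 4 — counting 45 days from 2027-03-28 (when notice is mailed to adjoining owners) gives a deadline of 2027-05-12; 2027-05-16 misses that deadline by 4 days.
The procedure was therefore not followed at step 4.

No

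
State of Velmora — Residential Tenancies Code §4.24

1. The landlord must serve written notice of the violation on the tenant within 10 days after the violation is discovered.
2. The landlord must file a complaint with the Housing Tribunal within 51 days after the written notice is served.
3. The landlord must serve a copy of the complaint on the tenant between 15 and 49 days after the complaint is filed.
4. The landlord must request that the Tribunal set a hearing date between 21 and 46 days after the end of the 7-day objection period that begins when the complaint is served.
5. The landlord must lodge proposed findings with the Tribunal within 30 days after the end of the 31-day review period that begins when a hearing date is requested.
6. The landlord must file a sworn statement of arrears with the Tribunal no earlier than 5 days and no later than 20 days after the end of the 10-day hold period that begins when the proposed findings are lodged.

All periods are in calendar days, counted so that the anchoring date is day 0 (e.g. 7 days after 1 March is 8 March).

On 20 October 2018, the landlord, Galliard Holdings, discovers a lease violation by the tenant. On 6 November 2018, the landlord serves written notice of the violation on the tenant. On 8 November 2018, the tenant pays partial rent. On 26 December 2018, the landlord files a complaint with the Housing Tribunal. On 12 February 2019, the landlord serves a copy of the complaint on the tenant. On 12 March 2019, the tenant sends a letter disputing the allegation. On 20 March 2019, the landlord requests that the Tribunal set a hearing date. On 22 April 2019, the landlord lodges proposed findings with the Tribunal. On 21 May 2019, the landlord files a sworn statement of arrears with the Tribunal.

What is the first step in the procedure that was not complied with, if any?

(1) due by 20 October 2018 + 10 days = 30 October 2018; done 6 November 2018 — 7 days late.
The analysis stops there.

Step 1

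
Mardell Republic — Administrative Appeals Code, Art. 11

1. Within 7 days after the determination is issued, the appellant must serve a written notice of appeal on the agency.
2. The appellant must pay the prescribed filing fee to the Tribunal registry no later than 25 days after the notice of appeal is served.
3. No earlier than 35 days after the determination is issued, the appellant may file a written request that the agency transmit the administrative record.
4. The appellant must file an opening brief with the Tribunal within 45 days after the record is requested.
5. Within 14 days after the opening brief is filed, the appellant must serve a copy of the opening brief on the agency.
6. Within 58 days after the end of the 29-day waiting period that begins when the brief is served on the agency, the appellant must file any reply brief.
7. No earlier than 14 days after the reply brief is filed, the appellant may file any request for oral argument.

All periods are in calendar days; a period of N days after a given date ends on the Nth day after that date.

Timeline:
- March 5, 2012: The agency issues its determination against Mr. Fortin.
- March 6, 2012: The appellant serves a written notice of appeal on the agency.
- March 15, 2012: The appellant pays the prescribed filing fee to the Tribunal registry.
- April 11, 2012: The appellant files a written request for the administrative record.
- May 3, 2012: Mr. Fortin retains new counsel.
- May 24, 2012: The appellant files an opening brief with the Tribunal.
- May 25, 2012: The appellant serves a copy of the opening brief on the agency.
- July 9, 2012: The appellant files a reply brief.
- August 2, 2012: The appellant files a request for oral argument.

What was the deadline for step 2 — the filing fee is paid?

March 31, 2012

Step 2 runs from March 6, 2012, when the notice of appeal is served. 25 days after March 6, 2012 is March 31, 2012.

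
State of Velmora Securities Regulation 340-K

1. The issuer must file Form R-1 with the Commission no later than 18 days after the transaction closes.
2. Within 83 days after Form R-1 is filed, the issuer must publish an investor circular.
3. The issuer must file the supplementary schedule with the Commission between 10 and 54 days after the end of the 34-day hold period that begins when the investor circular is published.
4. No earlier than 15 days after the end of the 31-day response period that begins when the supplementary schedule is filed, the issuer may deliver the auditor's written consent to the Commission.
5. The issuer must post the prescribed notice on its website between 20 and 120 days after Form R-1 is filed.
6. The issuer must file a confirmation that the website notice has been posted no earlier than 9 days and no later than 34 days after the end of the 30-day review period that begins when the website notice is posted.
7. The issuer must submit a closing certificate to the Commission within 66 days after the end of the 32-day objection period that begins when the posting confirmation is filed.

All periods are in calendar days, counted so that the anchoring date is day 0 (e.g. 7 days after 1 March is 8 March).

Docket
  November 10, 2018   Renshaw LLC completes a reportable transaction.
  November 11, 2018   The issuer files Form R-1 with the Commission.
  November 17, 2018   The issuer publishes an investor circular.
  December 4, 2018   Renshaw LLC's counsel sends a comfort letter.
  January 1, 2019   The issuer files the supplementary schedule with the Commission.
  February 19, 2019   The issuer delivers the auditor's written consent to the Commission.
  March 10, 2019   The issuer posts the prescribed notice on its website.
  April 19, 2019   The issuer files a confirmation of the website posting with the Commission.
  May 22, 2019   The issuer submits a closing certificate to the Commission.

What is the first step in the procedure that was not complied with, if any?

None — every step was satisfied

(1) due by November 10, 2018 + 18 days = November 28, 2018; completed November 11, 2018, before the deadline.
(2) due by November 11, 2018 + 83 days = February 2, 2019; completed November 17, 2018, before the deadline.
(3) the permitted window runs from December 21, 2018 + 10 = December 31, 2018 to December 21, 2018 + 54 = February 13, 2019; done January 1, 2019, which is between those dates.
(4) permitted from February 1, 2019 + 15 days = February 16, 2019 onward; done February 19, 2019 — permitted.
(5) the permitted window runs from November 11, 2018 + 20 = December 1, 2018 to November 11, 2018 + 120 = March 11, 2019; March 10, 2019 falls inside that range.
(6) the permitted window runs from April 9, 2019 + 9 = April 18, 2019 to April 9, 2019 + 34 = May 13, 2019; April 19, 2019 falls inside that range.
(7) due by May 21, 2019 + 66 days = July 26, 2019; completed May 22, 2019, before the deadline.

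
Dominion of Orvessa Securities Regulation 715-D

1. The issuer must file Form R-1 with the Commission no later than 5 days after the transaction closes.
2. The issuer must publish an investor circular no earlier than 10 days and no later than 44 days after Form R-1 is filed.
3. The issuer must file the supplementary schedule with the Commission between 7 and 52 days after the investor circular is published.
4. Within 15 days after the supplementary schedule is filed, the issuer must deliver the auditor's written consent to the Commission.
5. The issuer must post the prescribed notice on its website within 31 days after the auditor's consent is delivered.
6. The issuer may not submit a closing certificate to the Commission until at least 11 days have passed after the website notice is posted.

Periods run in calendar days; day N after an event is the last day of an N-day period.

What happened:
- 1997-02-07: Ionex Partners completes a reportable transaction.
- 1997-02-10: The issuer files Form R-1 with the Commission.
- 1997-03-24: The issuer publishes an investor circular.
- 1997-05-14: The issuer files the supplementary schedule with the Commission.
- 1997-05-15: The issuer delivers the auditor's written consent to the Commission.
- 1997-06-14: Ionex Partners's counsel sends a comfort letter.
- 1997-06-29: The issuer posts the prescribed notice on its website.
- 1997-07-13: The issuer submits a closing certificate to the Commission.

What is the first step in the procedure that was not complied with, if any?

Step 1 — counting 5 days from 1997-02-07 (when the transaction closes) gives a deadline of 1997-02-12; 1997-02-10 is within that limit.
Step 2 — 10 and 44 days from 1997-02-10 (when Form R-1 is filed) are 1997-02-20 and 1997-03-26 respectively; 1997-03-24 falls inside that range.
Step 3 — 7 and 52 days from 1997-03-24 (when the investor circular is published) are 1997-03-31 and 1997-05-15 respectively; 1997-05-14 falls inside that range.
Step 4 — counting 15 days from 1997-05-14 (when the supplementary schedule is filed) gives a deadline of 1997-05-29; 1997-05-15 is within that limit.
Step 5 — counting 31 days from 1997-05-15 (when the auditor's consent is delivered) gives a deadline of 1997-06-15; 1997-06-29 misses that deadline by 14 days.

Step 5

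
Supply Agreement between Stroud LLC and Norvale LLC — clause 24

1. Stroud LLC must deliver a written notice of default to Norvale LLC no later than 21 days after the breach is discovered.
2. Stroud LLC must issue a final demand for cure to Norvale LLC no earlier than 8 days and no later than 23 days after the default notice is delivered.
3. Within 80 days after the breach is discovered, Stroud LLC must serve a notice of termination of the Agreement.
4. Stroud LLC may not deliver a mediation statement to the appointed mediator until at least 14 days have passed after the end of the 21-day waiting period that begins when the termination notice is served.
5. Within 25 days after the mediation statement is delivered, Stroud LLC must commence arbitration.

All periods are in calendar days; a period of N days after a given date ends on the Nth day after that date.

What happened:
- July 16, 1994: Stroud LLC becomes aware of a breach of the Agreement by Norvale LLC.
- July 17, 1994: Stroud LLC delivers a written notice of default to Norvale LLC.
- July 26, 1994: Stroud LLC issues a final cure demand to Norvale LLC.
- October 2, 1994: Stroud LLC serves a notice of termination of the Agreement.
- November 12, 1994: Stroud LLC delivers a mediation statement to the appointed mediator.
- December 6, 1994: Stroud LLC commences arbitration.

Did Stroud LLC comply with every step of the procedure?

Yes

Step 1: 21 days after July 16, 1994 (when the breach is discovered) is August 6, 1994; completed July 17, 1994, before the deadline.
Step 2: the window is 8–23 days after July 17, 1994 (when the default notice is delivered), so July 25, 1994 through August 9, 1994; done July 26, 1994, which is between those dates.
Step 3: 80 days after July 16, 1994 (when the breach is discovered) is October 4, 1994; October 2, 1994 is within that limit.
Step 4: the earliest permitted date is 14 days after October 23, 1994 (end of the 21-day waiting period, which began when the termination notice is served on October 2, 1994), i.e. November 6, 1994; done November 12, 1994, after the minimum wait.
Step 5: 25 days after November 12, 1994 (when the mediation statement is delivered) is December 7, 1994; completed December 6, 1994, before the deadline.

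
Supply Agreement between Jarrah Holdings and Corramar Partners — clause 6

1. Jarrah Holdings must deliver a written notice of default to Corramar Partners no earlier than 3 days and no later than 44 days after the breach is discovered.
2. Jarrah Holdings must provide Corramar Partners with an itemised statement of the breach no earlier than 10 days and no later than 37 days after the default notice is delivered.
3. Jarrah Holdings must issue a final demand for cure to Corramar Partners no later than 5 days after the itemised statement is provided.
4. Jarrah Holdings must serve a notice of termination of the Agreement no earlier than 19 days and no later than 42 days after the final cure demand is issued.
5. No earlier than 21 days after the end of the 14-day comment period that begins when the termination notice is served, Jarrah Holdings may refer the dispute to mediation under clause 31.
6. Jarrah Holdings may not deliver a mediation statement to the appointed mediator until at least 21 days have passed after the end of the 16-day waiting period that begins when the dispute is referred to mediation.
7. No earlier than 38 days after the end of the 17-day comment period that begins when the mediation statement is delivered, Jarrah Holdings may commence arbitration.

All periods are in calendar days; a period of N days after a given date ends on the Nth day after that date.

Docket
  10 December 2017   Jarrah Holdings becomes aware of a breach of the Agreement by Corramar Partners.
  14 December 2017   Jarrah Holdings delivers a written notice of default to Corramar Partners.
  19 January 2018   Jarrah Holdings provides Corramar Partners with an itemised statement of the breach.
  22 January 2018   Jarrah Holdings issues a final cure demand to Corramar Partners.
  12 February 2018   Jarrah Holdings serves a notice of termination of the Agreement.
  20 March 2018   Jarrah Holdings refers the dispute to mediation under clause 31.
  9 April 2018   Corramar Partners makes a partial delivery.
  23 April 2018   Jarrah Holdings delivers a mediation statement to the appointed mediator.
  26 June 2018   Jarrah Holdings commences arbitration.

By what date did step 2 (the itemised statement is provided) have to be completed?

20 January 2018

Step 2 runs from 14 December 2017, when the default notice is delivered. The window is 10–37 days after 14 December 2017; it closes on 20 January 2018.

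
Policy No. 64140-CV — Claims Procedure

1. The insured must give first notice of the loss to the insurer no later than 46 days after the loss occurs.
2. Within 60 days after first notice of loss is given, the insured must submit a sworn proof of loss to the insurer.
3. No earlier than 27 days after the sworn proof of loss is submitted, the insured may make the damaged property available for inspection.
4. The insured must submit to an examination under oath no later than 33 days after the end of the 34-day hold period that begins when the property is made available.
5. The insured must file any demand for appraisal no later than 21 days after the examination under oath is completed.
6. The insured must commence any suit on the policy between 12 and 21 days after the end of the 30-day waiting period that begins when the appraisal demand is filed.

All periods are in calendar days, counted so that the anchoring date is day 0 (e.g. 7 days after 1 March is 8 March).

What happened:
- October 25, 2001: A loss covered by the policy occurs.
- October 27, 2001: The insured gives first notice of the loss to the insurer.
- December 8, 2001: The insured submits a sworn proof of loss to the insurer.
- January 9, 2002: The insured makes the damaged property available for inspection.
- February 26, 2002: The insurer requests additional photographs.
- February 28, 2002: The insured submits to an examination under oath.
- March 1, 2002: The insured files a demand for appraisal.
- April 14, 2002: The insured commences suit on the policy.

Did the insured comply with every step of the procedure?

Step 1: 46 days after October 25, 2001 (when the loss occurs) is December 10, 2001; October 27, 2001 is within that limit.
Step 2: 60 days after October 27, 2001 (when first notice of loss is given) is December 26, 2001; done December 8, 2001 — timely.
Step 3: the earliest permitted date is 27 days after December 8, 2001 (when the sworn proof of loss is submitted), i.e. January 4, 2002; done January 9, 2002 — permitted.
Step 4: 33 days after February 12, 2002 (end of the 34-day hold period, which began when the property is made available on January 9, 2002) is March 17, 2002; February 28, 2002 is within that limit.
Step 5: 21 days after February 28, 2002 (when the examination under oath is completed) is March 21, 2002; done March 1, 2002 — timely.
Step 6: the window is 12–21 days after March 31, 2002 (end of the 30-day waiting period, which began when the appraisal demand is filed on March 1, 2002), so April 12, 2002 through April 21, 2002; April 14, 2002 falls inside that range.

Yes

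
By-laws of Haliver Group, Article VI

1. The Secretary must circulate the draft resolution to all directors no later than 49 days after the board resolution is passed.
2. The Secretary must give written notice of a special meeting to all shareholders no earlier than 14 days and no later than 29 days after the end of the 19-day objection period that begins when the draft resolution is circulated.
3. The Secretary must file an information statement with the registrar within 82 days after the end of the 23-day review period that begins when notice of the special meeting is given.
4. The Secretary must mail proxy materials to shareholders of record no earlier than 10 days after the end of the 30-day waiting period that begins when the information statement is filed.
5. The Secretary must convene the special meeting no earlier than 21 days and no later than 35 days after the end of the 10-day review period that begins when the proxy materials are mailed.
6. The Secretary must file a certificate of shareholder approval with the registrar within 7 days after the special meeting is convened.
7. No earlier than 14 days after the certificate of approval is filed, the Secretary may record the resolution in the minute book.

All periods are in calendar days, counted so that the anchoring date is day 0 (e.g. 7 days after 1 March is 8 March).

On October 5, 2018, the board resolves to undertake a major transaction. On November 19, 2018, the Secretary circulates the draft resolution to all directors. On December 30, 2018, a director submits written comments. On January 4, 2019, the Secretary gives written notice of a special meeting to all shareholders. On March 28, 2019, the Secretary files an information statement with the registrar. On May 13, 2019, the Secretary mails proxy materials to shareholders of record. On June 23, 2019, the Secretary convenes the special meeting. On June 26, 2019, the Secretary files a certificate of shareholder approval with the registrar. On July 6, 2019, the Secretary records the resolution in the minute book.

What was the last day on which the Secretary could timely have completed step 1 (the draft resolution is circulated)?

November 23, 2018

Step 1 runs from October 5, 2018, when the board resolution is passed. 49 days after October 5, 2018 is November 23, 2018.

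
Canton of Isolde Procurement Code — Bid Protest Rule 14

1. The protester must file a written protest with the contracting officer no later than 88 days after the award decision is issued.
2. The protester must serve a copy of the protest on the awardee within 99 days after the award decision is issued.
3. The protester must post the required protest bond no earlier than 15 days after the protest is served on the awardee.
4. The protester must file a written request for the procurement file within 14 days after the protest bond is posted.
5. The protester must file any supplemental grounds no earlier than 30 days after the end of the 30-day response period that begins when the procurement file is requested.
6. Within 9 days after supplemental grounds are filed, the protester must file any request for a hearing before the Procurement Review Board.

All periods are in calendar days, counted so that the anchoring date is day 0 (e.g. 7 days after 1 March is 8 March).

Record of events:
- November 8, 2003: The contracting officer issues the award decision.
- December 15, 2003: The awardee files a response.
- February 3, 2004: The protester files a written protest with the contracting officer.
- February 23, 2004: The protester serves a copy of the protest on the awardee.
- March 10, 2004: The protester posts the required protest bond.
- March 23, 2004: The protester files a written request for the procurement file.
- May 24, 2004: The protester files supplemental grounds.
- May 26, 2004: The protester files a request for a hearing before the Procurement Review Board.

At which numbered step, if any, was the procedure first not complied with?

Step 1: 88 days after November 8, 2003 (when the award decision is issued) is February 4, 2004; completed February 3, 2004, before the deadline.
Step 2: 99 days after November 8, 2003 (when the award decision is issued) is February 15, 2004; not done until February 23, 2004, 8 days after the deadline.
No need to go further; step 2 was not satisfied.

Step 2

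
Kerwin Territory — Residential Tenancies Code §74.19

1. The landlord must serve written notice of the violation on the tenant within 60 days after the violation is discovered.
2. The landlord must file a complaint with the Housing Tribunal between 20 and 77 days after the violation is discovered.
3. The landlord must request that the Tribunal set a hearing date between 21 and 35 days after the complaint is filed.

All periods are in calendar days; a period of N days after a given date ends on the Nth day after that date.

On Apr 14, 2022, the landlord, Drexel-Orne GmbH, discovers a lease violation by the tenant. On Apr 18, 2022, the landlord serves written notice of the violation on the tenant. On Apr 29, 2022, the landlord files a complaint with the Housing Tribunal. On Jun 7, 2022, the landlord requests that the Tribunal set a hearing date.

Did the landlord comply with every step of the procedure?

Step 1 — counting 60 days from Apr 14, 2022 (when the violation is discovered) gives a deadline of Jun 13, 2022; completed Apr 18, 2022, before the deadline.
Step 2 — 20 and 77 days from Apr 14, 2022 (when the violation is discovered) are May 4, 2022 and Jun 30, 2022 respectively; done Apr 29, 2022 — 5 days before the window opened.
That is the first point of non-compliance.

No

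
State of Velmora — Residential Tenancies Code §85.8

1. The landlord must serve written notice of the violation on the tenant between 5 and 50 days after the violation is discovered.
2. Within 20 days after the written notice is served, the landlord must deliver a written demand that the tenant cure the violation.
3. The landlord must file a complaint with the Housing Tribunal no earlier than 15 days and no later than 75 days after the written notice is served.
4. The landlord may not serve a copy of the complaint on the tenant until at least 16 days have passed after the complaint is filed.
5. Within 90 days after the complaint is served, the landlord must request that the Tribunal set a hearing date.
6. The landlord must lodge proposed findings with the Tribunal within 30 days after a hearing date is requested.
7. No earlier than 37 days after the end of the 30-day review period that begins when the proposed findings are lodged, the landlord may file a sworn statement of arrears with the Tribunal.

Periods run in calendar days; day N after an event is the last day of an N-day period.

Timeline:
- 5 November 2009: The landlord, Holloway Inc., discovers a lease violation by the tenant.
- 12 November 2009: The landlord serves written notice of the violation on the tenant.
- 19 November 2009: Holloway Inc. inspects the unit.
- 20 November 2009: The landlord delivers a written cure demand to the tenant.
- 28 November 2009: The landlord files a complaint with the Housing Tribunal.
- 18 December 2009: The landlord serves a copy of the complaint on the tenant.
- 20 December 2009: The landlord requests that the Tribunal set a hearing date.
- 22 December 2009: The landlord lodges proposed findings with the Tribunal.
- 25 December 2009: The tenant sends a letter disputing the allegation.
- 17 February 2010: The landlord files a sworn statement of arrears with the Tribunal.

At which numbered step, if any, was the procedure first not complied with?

(1) the permitted window runs from 5 November 2009 + 5 = 10 November 2009 to 5 November 2009 + 50 = 25 December 2009; done 12 November 2009 — within the window.
(2) due by 12 November 2009 + 20 days = 2 December 2009; completed 20 November 2009, before the deadline.
(3) the permitted window runs from 12 November 2009 + 15 = 27 November 2009 to 12 November 2009 + 75 = 26 January 2010; 28 November 2009 falls inside that range.
(4) permitted from 28 November 2009 + 16 days = 14 December 2009 onward; done 18 December 2009, after the minimum wait.
(5) due by 18 December 2009 + 90 days = 18 March 2010; done 20 December 2009 — timely.
(6) due by 20 December 2009 + 30 days = 19 January 2010; done 22 December 2009 — timely.
(7) permitted from 21 January 2010 + 37 days = 27 February 2010 onward; 17 February 2010 is 10 days before the earliest permitted date.
That is the first point of non-compliance.

Step 7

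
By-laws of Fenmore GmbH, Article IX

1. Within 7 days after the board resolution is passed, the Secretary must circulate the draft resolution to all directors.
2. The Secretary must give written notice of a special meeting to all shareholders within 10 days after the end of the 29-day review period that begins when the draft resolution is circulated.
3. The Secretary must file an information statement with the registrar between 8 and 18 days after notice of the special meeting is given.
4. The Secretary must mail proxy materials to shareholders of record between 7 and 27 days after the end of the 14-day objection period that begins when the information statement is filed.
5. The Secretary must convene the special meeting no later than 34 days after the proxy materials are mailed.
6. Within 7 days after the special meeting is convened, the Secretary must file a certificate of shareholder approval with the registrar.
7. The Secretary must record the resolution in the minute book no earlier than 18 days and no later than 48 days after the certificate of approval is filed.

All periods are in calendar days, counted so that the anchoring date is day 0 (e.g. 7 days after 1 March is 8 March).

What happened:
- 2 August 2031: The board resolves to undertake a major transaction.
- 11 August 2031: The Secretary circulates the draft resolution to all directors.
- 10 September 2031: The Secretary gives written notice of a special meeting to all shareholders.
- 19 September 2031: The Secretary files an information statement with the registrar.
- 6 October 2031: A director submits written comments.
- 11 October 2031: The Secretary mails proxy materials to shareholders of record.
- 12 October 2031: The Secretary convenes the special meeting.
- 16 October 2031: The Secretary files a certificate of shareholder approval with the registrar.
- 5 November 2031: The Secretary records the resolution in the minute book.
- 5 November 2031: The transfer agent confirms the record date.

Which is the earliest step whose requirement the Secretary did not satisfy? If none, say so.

Step 1

Step 1 — counting 7 days from 2 August 2031 (when the board resolution is passed) gives a deadline of 9 August 2031; done 11 August 2031 — 2 days late.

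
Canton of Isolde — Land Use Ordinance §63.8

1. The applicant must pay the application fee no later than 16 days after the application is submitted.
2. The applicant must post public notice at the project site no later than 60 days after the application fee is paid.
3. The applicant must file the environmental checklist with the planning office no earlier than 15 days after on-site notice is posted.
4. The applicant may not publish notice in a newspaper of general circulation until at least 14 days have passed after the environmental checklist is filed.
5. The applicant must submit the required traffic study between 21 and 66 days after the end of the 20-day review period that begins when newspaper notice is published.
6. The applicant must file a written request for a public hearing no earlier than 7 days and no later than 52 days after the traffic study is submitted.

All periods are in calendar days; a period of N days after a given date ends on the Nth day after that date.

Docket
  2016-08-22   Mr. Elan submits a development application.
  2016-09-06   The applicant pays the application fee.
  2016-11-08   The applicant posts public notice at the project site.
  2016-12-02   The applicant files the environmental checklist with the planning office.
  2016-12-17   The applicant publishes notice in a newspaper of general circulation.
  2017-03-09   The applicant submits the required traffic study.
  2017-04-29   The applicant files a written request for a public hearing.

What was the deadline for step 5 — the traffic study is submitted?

2017-03-13

Newspaper notice is published on 2016-12-17; the 20-day review period therefore ends 2017-01-06, and step 5 runs from that date. The window is 21–66 days after 2017-01-06; it closes on 2017-03-13.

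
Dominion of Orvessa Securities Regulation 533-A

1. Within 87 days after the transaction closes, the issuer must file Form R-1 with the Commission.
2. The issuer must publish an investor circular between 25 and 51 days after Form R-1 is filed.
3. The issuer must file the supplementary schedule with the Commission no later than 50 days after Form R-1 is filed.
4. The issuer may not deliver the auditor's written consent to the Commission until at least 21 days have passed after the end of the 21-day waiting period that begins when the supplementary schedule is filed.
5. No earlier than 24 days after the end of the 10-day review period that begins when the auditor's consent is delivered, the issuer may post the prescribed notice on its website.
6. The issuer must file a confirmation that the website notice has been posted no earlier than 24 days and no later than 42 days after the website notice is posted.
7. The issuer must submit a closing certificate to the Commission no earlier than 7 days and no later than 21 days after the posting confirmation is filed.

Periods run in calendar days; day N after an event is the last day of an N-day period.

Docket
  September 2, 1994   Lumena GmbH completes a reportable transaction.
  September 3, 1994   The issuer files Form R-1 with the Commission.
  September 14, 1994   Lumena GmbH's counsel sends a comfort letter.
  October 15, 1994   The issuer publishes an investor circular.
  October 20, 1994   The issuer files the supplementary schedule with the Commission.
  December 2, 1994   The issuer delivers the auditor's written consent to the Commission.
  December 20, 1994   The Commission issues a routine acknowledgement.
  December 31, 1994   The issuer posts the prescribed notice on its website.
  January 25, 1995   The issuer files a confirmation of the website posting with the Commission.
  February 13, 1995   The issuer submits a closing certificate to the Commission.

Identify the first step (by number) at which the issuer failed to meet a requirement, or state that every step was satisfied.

Step 5

Step 1: 87 days after September 2, 1994 (when the transaction closes) is November 28, 1994; September 3, 1994 is within that limit.
Step 2: the window is 25–51 days after September 3, 1994 (when Form R-1 is filed), so September 28, 1994 through October 24, 1994; done October 15, 1994, which is between those dates.
Step 3: 50 days after September 3, 1994 (when Form R-1 is filed) is October 23, 1994; done October 20, 1994 — timely.
Step 4: the earliest permitted date is 21 days after November 10, 1994 (end of the 21-day waiting period, which began when the supplementary schedule is filed on October 20, 1994), i.e. December 1, 1994; December 2, 1994 is on or after that date.
Step 5: the earliest permitted date is 24 days after December 12, 1994 (end of the 10-day review period, which began when the auditor's consent is delivered on December 2, 1994), i.e. January 5, 1995; December 31, 1994 is 5 days before the earliest permitted date.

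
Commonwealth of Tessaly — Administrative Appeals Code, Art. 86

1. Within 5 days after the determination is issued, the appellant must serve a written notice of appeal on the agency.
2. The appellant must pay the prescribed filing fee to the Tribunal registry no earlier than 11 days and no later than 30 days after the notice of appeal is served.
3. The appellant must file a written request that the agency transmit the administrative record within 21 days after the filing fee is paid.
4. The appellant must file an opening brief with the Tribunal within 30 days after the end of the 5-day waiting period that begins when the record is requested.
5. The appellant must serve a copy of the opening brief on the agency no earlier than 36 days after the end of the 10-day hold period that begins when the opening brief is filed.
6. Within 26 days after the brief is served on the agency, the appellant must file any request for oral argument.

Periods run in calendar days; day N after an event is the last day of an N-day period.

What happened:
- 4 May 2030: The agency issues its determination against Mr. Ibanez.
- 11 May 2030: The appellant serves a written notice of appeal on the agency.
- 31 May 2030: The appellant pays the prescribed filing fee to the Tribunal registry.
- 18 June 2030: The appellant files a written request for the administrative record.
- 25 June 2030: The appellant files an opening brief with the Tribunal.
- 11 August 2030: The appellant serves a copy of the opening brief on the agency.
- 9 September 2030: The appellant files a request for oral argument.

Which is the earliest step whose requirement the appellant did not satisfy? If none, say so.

Step 1

(1) due by 4 May 2030 + 5 days = 9 May 2030; done 11 May 2030 — 2 days late.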